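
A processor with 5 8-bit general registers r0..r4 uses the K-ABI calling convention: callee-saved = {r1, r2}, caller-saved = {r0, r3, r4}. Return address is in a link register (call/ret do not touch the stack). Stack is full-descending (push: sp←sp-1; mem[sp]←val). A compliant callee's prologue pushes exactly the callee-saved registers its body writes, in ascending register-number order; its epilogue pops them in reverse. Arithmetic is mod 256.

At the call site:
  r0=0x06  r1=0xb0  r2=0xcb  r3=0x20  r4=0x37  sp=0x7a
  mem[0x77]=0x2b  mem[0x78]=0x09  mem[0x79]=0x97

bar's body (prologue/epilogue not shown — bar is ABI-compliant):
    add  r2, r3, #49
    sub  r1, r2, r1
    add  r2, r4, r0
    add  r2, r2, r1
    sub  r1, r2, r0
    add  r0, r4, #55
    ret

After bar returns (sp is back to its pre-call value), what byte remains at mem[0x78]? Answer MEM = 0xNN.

prologue: push r1 → mem[0x79]=0xb0, sp=0x79
prologue: push r2 → mem[0x78]=0xcb, sp=0x78
body[0] add  r2, r3, #49 → r2=0x51
body[1] sub  r1, r2, r1 → r1=0xa1
body[2] add  r2, r4, r0 → r2=0x3d
body[3] add  r2, r2, r1 → r2=0xde
body[4] sub  r1, r2, r0 → r1=0xd8
body[5] add  r0, r4, #55 → r0=0x6e
epilogue: pop r2=0xcb, sp=0x79
epilogue: pop r1=0xb0, sp=0x7a
prologue pushed ['r1', 'r2'] at ['0x79', '0x78']

MEM = 0xcb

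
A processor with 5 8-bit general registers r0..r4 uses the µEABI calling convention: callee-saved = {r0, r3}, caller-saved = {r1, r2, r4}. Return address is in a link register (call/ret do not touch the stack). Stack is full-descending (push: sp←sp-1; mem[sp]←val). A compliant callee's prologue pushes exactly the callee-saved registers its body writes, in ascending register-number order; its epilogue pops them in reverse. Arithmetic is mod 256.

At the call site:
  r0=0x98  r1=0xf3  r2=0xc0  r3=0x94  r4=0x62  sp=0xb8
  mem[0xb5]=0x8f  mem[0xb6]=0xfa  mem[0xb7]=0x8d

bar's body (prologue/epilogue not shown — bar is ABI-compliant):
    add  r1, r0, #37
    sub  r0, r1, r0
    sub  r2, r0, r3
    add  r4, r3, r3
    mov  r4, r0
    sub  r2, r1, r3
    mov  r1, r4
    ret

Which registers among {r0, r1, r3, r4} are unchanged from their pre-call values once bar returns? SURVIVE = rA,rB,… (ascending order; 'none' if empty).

SURVIVE = r0,r3

prologue: push r0 -> mem[0xb7]=0x98, sp=0xb7
body[0] add  r1, r0, #37 -> r1=0xbd
body[1] sub  r0, r1, r0 -> r0=0x25
body[2] sub  r2, r0, r3 -> r2=0x91
body[3] add  r4, r3, r3 -> r4=0x28
body[4] mov  r4, r0 -> r4=0x25
body[5] sub  r2, r1, r3 -> r2=0x29
body[6] mov  r1, r4 -> r1=0x25
epilogue: pop r0=0x98, sp=0xb8
r0: callee-saved, written=True
r1: caller-saved, written=True
r3: callee-saved, written=False
r4: caller-saved, written=True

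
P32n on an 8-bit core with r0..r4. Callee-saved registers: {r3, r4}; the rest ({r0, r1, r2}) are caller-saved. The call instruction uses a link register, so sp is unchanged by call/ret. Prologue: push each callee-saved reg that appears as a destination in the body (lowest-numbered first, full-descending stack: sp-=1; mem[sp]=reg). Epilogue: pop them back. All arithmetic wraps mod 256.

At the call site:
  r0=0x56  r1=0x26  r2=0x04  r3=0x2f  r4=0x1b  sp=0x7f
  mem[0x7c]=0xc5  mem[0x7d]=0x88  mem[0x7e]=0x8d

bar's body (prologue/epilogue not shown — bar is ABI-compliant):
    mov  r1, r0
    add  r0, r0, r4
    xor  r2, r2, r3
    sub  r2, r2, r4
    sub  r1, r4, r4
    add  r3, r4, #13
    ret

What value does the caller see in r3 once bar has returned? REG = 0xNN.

prologue: push r3 → mem[0x7e]=0x2f, sp=0x7e
body[0] mov  r1, r0 → r1=0x56
body[1] add  r0, r0, r4 → r0=0x71
body[2] xor  r2, r2, r3 → r2=0x2b
body[3] sub  r2, r2, r4 → r2=0x10
body[4] sub  r1, r4, r4 → r1=0x00
body[5] add  r3, r4, #13 → r3=0x28
epilogue: pop r3=0x2f, sp=0x7f
r3 is callee-saved → restored

REG = 0x2f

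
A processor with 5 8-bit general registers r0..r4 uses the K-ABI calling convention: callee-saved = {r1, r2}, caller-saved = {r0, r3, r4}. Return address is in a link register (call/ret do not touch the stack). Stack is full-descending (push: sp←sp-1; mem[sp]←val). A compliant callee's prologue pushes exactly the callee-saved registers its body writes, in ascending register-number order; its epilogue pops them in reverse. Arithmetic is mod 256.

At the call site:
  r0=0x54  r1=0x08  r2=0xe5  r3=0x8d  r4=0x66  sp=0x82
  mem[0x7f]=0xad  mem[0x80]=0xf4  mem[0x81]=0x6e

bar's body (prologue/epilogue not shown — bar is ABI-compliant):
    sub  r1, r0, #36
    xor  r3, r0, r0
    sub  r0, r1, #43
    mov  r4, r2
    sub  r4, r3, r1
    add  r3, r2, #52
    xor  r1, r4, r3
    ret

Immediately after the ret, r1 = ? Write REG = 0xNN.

REG = 0x08

prologue: push r1 -> mem[0x81]=0x08, sp=0x81
body[0] sub  r1, r0, #36 -> r1=0x30
body[1] xor  r3, r0, r0 -> r3=0x00
body[2] sub  r0, r1, #43 -> r0=0x05
body[3] mov  r4, r2 -> r4=0xe5
body[4] sub  r4, r3, r1 -> r4=0xd0
body[5] add  r3, r2, #52 -> r3=0x19
body[6] xor  r1, r4, r3 -> r1=0xc9
epilogue: pop r1=0x08, sp=0x82
r1 is callee-saved -> restored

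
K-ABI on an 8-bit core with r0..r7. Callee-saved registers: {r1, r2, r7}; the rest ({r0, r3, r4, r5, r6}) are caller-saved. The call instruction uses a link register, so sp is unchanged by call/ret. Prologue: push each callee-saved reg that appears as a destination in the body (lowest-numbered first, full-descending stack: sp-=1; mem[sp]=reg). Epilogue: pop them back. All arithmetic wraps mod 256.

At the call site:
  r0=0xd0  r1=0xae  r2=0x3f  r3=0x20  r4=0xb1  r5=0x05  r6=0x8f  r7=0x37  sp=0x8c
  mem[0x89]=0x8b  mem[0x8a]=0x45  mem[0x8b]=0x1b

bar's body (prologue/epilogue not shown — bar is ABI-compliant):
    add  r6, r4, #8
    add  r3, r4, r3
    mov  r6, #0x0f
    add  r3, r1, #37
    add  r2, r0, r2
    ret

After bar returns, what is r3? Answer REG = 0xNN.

prologue: push r2 → mem[0x8b]=0x3f, sp=0x8b
body[0] add  r6, r4, #8 → r6=0xb9
body[1] add  r3, r4, r3 → r3=0xd1
body[2] mov  r6, #0x0f → r6=0x0f
body[3] add  r3, r1, #37 → r3=0xd3
body[4] add  r2, r0, r2 → r2=0x0f
epilogue: pop r2=0x3f, sp=0x8c
r3 is caller-saved → body value

REG = 0xd3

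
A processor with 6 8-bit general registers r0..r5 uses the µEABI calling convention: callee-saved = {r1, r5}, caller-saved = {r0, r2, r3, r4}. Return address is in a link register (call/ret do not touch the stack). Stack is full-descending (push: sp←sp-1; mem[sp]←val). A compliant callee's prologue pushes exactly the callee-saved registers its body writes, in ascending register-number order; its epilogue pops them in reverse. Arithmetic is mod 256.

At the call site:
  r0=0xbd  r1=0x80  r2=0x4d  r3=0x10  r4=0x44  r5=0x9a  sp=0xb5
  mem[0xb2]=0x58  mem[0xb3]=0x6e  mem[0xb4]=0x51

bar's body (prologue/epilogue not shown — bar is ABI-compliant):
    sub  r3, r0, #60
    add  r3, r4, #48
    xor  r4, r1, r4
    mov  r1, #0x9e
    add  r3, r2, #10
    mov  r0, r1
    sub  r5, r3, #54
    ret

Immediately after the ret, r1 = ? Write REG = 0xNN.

REG = 0x80

prologue: push r1 -> mem[0xb4]=0x80, sp=0xb4
prologue: push r5 -> mem[0xb3]=0x9a, sp=0xb3
body[0] sub  r3, r0, #60 -> r3=0x81
body[1] add  r3, r4, #48 -> r3=0x74
body[2] xor  r4, r1, r4 -> r4=0xc4
body[3] mov  r1, #0x9e -> r1=0x9e
body[4] add  r3, r2, #10 -> r3=0x57
body[5] mov  r0, r1 -> r0=0x9e
body[6] sub  r5, r3, #54 -> r5=0x21
epilogue: pop r5=0x9a, sp=0xb4
epilogue: pop r1=0x80, sp=0xb5
r1 is callee-saved -> restored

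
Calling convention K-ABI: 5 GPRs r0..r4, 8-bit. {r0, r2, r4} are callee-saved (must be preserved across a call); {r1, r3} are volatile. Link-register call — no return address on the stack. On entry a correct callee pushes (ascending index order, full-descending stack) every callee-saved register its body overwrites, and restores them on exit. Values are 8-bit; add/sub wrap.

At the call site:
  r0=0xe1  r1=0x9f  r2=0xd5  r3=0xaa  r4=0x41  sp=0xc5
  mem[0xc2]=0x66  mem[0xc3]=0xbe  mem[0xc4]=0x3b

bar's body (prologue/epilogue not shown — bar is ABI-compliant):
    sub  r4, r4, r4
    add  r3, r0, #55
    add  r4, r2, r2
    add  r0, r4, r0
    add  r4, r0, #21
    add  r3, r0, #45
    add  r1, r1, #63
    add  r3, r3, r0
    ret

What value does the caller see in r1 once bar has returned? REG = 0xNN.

prologue: push r0 → mem[0xc4]=0xe1, sp=0xc4
prologue: push r4 → mem[0xc3]=0x41, sp=0xc3
body[0] sub  r4, r4, r4 → r4=0x00
body[1] add  r3, r0, #55 → r3=0x18
body[2] add  r4, r2, r2 → r4=0xaa
body[3] add  r0, r4, r0 → r0=0x8b
body[4] add  r4, r0, #21 → r4=0xa0
body[5] add  r3, r0, #45 → r3=0xb8
body[6] add  r1, r1, #63 → r1=0xde
body[7] add  r3, r3, r0 → r3=0x43
epilogue: pop r4=0x41, sp=0xc4
epilogue: pop r0=0xe1, sp=0xc5
r1 is caller-saved → body value

REG = 0xde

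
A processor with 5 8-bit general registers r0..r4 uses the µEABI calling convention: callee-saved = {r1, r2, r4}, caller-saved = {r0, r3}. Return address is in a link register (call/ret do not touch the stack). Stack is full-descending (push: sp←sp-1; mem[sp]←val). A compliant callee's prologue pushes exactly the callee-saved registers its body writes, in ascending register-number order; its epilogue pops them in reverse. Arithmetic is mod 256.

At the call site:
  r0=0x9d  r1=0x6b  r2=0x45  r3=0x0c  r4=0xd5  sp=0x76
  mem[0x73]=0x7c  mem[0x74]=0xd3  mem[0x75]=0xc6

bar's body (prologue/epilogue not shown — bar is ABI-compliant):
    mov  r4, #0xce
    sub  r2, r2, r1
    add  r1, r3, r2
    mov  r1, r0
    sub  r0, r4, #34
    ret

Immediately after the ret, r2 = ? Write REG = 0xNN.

REG = 0x45

prologue: push r1 → mem[0x75]=0x6b, sp=0x75
prologue: push r2 → mem[0x74]=0x45, sp=0x74
prologue: push r4 → mem[0x73]=0xd5, sp=0x73
body[0] mov  r4, #0xce → r4=0xce
body[1] sub  r2, r2, r1 → r2=0xda
body[2] add  r1, r3, r2 → r1=0xe6
body[3] mov  r1, r0 → r1=0x9d
body[4] sub  r0, r4, #34 → r0=0xac
epilogue: pop r4=0xd5, sp=0x74
epilogue: pop r2=0x45, sp=0x75
epilogue: pop r1=0x6b, sp=0x76
r2 is callee-saved → restored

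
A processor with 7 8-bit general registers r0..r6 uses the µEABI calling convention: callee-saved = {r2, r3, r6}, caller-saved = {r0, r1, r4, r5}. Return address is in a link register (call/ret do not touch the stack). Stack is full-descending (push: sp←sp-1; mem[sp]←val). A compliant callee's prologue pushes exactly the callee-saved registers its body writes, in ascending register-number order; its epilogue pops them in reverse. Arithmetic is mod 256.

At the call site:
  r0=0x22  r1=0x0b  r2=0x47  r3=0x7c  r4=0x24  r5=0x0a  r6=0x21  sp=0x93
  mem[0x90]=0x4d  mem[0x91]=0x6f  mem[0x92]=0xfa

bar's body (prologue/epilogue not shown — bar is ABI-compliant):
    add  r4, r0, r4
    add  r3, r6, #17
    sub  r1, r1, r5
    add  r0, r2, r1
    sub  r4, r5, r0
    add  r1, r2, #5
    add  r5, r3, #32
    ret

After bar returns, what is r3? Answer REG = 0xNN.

REG = 0x7c

prologue: push r3 -> mem[0x92]=0x7c, sp=0x92
body[0] add  r4, r0, r4 -> r4=0x46
body[1] add  r3, r6, #17 -> r3=0x32
body[2] sub  r1, r1, r5 -> r1=0x01
body[3] add  r0, r2, r1 -> r0=0x48
body[4] sub  r4, r5, r0 -> r4=0xc2
body[5] add  r1, r2, #5 -> r1=0x4c
body[6] add  r5, r3, #32 -> r5=0x52
epilogue: pop r3=0x7c, sp=0x93
r3 is callee-saved -> restored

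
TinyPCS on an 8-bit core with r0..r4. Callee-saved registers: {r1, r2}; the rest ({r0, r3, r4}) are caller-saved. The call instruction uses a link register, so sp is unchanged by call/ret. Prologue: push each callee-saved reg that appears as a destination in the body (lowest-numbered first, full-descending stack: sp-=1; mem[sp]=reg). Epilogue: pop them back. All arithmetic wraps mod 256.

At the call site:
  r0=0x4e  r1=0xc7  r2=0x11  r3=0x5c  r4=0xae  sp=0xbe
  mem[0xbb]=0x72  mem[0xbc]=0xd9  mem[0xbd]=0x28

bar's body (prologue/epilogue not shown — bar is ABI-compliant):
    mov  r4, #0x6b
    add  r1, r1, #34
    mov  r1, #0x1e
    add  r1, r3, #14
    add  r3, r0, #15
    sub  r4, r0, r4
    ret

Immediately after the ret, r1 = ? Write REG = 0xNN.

prologue: push r1 → mem[0xbd]=0xc7, sp=0xbd
body[0] mov  r4, #0x6b → r4=0x6b
body[1] add  r1, r1, #34 → r1=0xe9
body[2] mov  r1, #0x1e → r1=0x1e
body[3] add  r1, r3, #14 → r1=0x6a
body[4] add  r3, r0, #15 → r3=0x5d
body[5] sub  r4, r0, r4 → r4=0xe3
epilogue: pop r1=0xc7, sp=0xbe
r1 is callee-saved → restored

REG = 0xc7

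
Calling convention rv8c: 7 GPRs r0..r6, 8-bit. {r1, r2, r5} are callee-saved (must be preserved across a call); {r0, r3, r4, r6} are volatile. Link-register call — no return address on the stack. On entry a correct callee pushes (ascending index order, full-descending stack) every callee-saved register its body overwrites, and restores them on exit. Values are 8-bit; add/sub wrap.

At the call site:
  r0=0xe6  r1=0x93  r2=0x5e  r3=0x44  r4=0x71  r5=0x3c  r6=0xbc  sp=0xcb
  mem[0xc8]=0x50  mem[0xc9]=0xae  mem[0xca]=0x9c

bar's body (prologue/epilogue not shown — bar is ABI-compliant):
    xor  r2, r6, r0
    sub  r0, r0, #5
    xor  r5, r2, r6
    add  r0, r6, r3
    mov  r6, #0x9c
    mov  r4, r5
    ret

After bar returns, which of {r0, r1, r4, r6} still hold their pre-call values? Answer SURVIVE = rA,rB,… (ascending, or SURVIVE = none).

prologue: push r2 → mem[0xca]=0x5e, sp=0xca
prologue: push r5 → mem[0xc9]=0x3c, sp=0xc9
body[0] xor  r2, r6, r0 → r2=0x5a
body[1] sub  r0, r0, #5 → r0=0xe1
body[2] xor  r5, r2, r6 → r5=0xe6
body[3] add  r0, r6, r3 → r0=0x00
body[4] mov  r6, #0x9c → r6=0x9c
body[5] mov  r4, r5 → r4=0xe6
epilogue: pop r5=0x3c, sp=0xca
epilogue: pop r2=0x5e, sp=0xcb
r0: caller-saved, written=True
r1: callee-saved, written=False
r4: caller-saved, written=True
r6: caller-saved, written=True

SURVIVE = r1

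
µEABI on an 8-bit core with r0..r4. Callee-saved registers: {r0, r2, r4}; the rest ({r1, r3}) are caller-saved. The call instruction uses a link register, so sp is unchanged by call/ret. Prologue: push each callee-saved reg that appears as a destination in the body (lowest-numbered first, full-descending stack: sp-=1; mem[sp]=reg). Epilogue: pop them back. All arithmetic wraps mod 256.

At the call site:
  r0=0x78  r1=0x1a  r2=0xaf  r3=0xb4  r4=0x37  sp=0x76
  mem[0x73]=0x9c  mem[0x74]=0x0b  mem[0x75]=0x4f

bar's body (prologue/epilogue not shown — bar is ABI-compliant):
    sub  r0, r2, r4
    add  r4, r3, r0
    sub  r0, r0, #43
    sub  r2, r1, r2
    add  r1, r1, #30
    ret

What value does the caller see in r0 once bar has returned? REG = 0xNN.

prologue: push r0 → mem[0x75]=0x78, sp=0x75
prologue: push r2 → mem[0x74]=0xaf, sp=0x74
prologue: push r4 → mem[0x73]=0x37, sp=0x73
body[0] sub  r0, r2, r4 → r0=0x78
body[1] add  r4, r3, r0 → r4=0x2c
body[2] sub  r0, r0, #43 → r0=0x4d
body[3] sub  r2, r1, r2 → r2=0x6b
body[4] add  r1, r1, #30 → r1=0x38
epilogue: pop r4=0x37, sp=0x74
epilogue: pop r2=0xaf, sp=0x75
epilogue: pop r0=0x78, sp=0x76
r0 is callee-saved → restored

REG = 0x78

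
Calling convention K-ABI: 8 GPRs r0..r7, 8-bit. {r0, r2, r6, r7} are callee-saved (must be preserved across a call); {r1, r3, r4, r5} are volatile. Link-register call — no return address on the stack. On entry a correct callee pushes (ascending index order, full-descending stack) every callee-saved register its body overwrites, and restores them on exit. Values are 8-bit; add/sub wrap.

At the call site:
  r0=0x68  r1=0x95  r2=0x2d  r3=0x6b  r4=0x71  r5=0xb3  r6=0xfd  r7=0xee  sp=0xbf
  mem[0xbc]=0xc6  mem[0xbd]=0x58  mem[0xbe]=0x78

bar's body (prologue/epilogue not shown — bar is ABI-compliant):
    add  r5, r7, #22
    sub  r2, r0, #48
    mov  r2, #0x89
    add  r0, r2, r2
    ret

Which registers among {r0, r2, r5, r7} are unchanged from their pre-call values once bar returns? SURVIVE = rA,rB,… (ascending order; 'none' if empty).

SURVIVE = r0,r2,r7

prologue: push r0 -> mem[0xbe]=0x68, sp=0xbe
prologue: push r2 -> mem[0xbd]=0x2d, sp=0xbd
body[0] add  r5, r7, #22 -> r5=0x04
body[1] sub  r2, r0, #48 -> r2=0x38
body[2] mov  r2, #0x89 -> r2=0x89
body[3] add  r0, r2, r2 -> r0=0x12
epilogue: pop r2=0x2d, sp=0xbe
epilogue: pop r0=0x68, sp=0xbf
r0: callee-saved, written=True
r2: callee-saved, written=True
r5: caller-saved, written=True
r7: callee-saved, written=False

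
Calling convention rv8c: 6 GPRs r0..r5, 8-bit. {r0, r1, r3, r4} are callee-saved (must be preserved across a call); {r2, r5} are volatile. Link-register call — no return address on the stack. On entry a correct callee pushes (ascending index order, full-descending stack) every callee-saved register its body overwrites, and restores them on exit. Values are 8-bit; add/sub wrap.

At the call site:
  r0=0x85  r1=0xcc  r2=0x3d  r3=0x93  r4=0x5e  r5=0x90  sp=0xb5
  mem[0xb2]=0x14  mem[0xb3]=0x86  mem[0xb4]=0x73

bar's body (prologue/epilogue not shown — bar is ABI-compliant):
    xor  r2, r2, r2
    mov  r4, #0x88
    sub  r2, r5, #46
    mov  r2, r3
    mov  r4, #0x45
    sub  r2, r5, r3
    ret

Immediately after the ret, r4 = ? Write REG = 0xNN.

prologue: push r4 → mem[0xb4]=0x5e, sp=0xb4
body[0] xor  r2, r2, r2 → r2=0x00
body[1] mov  r4, #0x88 → r4=0x88
body[2] sub  r2, r5, #46 → r2=0x62
body[3] mov  r2, r3 → r2=0x93
body[4] mov  r4, #0x45 → r4=0x45
body[5] sub  r2, r5, r3 → r2=0xfd
epilogue: pop r4=0x5e, sp=0xb5
r4 is callee-saved → restored

REG = 0x5e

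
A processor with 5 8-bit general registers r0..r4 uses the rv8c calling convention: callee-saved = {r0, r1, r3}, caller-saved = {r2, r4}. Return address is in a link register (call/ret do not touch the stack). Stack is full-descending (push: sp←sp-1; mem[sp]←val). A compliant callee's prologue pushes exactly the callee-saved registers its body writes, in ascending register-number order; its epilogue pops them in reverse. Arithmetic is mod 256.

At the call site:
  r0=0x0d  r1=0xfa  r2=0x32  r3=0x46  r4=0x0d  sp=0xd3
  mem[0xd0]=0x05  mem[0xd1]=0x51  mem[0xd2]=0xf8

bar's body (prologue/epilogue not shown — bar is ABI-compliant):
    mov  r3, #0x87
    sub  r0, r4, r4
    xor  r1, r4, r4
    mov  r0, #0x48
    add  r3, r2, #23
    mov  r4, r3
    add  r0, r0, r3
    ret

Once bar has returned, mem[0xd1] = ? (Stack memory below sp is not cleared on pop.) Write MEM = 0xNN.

MEM = 0xfa

prologue: push r0 -> mem[0xd2]=0x0d, sp=0xd2
prologue: push r1 -> mem[0xd1]=0xfa, sp=0xd1
prologue: push r3 -> mem[0xd0]=0x46, sp=0xd0
body[0] mov  r3, #0x87 -> r3=0x87
body[1] sub  r0, r4, r4 -> r0=0x00
body[2] xor  r1, r4, r4 -> r1=0x00
body[3] mov  r0, #0x48 -> r0=0x48
body[4] add  r3, r2, #23 -> r3=0x49
body[5] mov  r4, r3 -> r4=0x49
body[6] add  r0, r0, r3 -> r0=0x91
epilogue: pop r3=0x46, sp=0xd1
epilogue: pop r1=0xfa, sp=0xd2
epilogue: pop r0=0x0d, sp=0xd3
prologue pushed ['r0', 'r1', 'r3'] at ['0xd2', '0xd1', '0xd0']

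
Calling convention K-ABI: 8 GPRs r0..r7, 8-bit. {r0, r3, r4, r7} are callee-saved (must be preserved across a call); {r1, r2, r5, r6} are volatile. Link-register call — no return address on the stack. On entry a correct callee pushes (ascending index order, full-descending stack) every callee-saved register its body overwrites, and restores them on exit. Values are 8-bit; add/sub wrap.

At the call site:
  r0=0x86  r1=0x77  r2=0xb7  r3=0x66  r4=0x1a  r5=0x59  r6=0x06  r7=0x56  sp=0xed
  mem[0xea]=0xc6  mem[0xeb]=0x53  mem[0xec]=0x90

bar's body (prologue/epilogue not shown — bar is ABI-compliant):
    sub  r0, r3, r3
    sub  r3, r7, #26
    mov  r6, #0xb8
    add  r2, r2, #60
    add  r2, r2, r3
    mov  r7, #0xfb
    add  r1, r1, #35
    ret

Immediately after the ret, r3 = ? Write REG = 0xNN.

REG = 0x66

prologue: push r0 -> mem[0xec]=0x86, sp=0xec
prologue: push r3 -> mem[0xeb]=0x66, sp=0xeb
prologue: push r7 -> mem[0xea]=0x56, sp=0xea
body[0] sub  r0, r3, r3 -> r0=0x00
body[1] sub  r3, r7, #26 -> r3=0x3c
body[2] mov  r6, #0xb8 -> r6=0xb8
body[3] add  r2, r2, #60 -> r2=0xf3
body[4] add  r2, r2, r3 -> r2=0x2f
body[5] mov  r7, #0xfb -> r7=0xfb
body[6] add  r1, r1, #35 -> r1=0x9a
epilogue: pop r7=0x56, sp=0xeb
epilogue: pop r3=0x66, sp=0xec
epilogue: pop r0=0x86, sp=0xed
r3 is callee-saved -> restored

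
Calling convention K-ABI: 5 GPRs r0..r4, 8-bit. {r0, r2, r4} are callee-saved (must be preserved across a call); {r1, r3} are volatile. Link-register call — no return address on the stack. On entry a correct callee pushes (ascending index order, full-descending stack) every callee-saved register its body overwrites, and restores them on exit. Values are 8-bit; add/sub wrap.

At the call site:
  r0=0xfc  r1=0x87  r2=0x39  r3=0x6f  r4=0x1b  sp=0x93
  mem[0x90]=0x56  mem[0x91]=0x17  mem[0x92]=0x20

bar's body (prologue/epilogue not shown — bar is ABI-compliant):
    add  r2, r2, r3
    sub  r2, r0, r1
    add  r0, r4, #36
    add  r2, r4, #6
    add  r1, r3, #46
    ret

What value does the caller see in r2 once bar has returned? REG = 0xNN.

prologue: push r0 -> mem[0x92]=0xfc, sp=0x92
prologue: push r2 -> mem[0x91]=0x39, sp=0x91
body[0] add  r2, r2, r3 -> r2=0xa8
body[1] sub  r2, r0, r1 -> r2=0x75
body[2] add  r0, r4, #36 -> r0=0x3f
body[3] add  r2, r4, #6 -> r2=0x21
body[4] add  r1, r3, #46 -> r1=0x9d
epilogue: pop r2=0x39, sp=0x92
epilogue: pop r0=0xfc, sp=0x93
r2 is callee-saved -> restored

REG = 0x39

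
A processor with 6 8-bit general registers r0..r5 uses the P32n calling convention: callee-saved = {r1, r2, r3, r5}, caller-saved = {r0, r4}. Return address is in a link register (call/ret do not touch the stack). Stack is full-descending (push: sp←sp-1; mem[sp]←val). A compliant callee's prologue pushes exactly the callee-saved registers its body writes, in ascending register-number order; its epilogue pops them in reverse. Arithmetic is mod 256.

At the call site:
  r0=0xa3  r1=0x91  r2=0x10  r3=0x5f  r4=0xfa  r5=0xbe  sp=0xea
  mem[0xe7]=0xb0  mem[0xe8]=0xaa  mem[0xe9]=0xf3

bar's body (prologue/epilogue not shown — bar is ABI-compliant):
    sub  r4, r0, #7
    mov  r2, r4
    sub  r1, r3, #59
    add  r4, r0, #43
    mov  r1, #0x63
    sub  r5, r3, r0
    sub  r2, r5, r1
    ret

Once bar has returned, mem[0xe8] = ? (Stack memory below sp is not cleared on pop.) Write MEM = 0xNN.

prologue: push r1 → mem[0xe9]=0x91, sp=0xe9
prologue: push r2 → mem[0xe8]=0x10, sp=0xe8
prologue: push r5 → mem[0xe7]=0xbe, sp=0xe7
body[0] sub  r4, r0, #7 → r4=0x9c
body[1] mov  r2, r4 → r2=0x9c
body[2] sub  r1, r3, #59 → r1=0x24
body[3] add  r4, r0, #43 → r4=0xce
body[4] mov  r1, #0x63 → r1=0x63
body[5] sub  r5, r3, r0 → r5=0xbc
body[6] sub  r2, r5, r1 → r2=0x59
epilogue: pop r5=0xbe, sp=0xe8
epilogue: pop r2=0x10, sp=0xe9
epilogue: pop r1=0x91, sp=0xea
prologue pushed ['r1', 'r2', 'r5'] at ['0xe9', '0xe8', '0xe7']

MEM = 0x10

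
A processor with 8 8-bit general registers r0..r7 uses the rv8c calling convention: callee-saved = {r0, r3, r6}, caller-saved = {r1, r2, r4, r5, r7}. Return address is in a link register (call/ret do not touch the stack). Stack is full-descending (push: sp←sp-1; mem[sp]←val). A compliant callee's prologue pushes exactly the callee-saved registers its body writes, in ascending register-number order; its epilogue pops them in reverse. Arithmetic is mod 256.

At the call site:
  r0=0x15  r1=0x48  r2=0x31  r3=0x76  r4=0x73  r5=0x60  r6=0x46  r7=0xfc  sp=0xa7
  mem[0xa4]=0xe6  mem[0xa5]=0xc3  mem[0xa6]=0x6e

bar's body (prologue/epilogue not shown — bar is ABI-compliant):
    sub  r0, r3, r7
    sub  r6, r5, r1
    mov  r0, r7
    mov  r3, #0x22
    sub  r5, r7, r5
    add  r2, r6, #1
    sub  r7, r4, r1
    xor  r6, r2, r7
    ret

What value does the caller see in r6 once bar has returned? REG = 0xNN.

REG = 0x46

prologue: push r0 → mem[0xa6]=0x15, sp=0xa6
prologue: push r3 → mem[0xa5]=0x76, sp=0xa5
prologue: push r6 → mem[0xa4]=0x46, sp=0xa4
body[0] sub  r0, r3, r7 → r0=0x7a
body[1] sub  r6, r5, r1 → r6=0x18
body[2] mov  r0, r7 → r0=0xfc
body[3] mov  r3, #0x22 → r3=0x22
body[4] sub  r5, r7, r5 → r5=0x9c
body[5] add  r2, r6, #1 → r2=0x19
body[6] sub  r7, r4, r1 → r7=0x2b
body[7] xor  r6, r2, r7 → r6=0x32
epilogue: pop r6=0x46, sp=0xa5
epilogue: pop r3=0x76, sp=0xa6
epilogue: pop r0=0x15, sp=0xa7
r6 is callee-saved → restored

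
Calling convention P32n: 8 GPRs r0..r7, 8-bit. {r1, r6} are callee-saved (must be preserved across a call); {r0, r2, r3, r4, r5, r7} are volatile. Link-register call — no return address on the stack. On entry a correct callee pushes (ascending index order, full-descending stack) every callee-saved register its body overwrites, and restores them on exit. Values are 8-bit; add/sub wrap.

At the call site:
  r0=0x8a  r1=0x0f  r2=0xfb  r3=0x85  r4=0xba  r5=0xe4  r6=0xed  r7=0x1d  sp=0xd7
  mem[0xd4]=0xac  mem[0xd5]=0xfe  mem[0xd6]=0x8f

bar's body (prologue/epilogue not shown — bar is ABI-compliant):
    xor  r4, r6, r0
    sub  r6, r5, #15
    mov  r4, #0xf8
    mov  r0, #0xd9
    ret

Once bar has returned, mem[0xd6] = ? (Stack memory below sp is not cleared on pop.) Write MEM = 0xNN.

MEM = 0xed

prologue: push r6 -> mem[0xd6]=0xed, sp=0xd6
body[0] xor  r4, r6, r0 -> r4=0x67
body[1] sub  r6, r5, #15 -> r6=0xd5
body[2] mov  r4, #0xf8 -> r4=0xf8
body[3] mov  r0, #0xd9 -> r0=0xd9
epilogue: pop r6=0xed, sp=0xd7
prologue pushed ['r6'] at ['0xd6']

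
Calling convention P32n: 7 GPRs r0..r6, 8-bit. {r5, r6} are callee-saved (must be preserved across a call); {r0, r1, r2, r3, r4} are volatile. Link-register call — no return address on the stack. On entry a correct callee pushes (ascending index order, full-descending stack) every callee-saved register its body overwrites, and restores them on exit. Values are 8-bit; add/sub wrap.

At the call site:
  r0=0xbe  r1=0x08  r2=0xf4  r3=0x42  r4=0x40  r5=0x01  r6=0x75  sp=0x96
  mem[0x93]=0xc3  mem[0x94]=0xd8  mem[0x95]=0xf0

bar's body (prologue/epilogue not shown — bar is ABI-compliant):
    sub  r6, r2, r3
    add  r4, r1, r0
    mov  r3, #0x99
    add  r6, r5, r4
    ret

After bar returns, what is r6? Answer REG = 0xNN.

REG = 0x75

prologue: push r6 -> mem[0x95]=0x75, sp=0x95
body[0] sub  r6, r2, r3 -> r6=0xb2
body[1] add  r4, r1, r0 -> r4=0xc6
body[2] mov  r3, #0x99 -> r3=0x99
body[3] add  r6, r5, r4 -> r6=0xc7
epilogue: pop r6=0x75, sp=0x96
r6 is callee-saved -> restored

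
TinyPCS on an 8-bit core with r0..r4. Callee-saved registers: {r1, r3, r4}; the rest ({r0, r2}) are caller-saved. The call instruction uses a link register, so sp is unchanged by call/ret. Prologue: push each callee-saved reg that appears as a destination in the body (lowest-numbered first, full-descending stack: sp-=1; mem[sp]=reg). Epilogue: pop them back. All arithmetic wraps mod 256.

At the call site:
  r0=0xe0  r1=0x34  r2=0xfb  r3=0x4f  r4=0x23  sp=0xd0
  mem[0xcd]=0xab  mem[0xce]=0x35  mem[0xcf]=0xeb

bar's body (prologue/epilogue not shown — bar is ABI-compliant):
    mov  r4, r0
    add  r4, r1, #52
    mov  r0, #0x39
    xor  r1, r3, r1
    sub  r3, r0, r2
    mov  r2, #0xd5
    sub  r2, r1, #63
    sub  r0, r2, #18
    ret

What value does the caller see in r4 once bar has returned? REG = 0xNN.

REG = 0x23

prologue: push r1 → mem[0xcf]=0x34, sp=0xcf
prologue: push r3 → mem[0xce]=0x4f, sp=0xce
prologue: push r4 → mem[0xcd]=0x23, sp=0xcd
body[0] mov  r4, r0 → r4=0xe0
body[1] add  r4, r1, #52 → r4=0x68
body[2] mov  r0, #0x39 → r0=0x39
body[3] xor  r1, r3, r1 → r1=0x7b
body[4] sub  r3, r0, r2 → r3=0x3e
body[5] mov  r2, #0xd5 → r2=0xd5
body[6] sub  r2, r1, #63 → r2=0x3c
body[7] sub  r0, r2, #18 → r0=0x2a
epilogue: pop r4=0x23, sp=0xce
epilogue: pop r3=0x4f, sp=0xcf
epilogue: pop r1=0x34, sp=0xd0
r4 is callee-saved → restored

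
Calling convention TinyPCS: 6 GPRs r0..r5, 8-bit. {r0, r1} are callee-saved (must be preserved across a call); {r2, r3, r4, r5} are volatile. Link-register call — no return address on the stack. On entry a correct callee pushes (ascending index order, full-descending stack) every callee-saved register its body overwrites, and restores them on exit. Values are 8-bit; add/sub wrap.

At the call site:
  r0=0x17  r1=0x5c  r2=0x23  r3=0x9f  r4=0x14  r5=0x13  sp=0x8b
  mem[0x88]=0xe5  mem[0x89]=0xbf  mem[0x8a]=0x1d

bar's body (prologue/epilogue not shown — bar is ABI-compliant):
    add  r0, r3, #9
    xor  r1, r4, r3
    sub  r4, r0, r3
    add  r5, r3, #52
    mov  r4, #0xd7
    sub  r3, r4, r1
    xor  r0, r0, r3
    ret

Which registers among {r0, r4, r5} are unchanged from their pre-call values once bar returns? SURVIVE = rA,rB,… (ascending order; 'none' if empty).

prologue: push r0 → mem[0x8a]=0x17, sp=0x8a
prologue: push r1 → mem[0x89]=0x5c, sp=0x89
body[0] add  r0, r3, #9 → r0=0xa8
body[1] xor  r1, r4, r3 → r1=0x8b
body[2] sub  r4, r0, r3 → r4=0x09
body[3] add  r5, r3, #52 → r5=0xd3
body[4] mov  r4, #0xd7 → r4=0xd7
body[5] sub  r3, r4, r1 → r3=0x4c
body[6] xor  r0, r0, r3 → r0=0xe4
epilogue: pop r1=0x5c, sp=0x8a
epilogue: pop r0=0x17, sp=0x8b
r0: callee-saved, written=True
r4: caller-saved, written=True
r5: caller-saved, written=True

SURVIVE = r0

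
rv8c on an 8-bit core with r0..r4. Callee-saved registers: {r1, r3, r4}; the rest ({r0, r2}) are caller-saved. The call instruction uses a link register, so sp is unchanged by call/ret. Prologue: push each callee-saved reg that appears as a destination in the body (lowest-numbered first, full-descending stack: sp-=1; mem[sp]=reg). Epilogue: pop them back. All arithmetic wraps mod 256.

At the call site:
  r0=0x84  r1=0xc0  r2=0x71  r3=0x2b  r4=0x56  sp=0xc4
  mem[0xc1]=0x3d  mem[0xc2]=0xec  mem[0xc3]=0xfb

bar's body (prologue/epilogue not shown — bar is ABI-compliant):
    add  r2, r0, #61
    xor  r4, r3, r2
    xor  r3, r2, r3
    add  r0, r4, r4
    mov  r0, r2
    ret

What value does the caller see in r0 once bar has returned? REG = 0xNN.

REG = 0xc1

prologue: push r3 → mem[0xc3]=0x2b, sp=0xc3
prologue: push r4 → mem[0xc2]=0x56, sp=0xc2
body[0] add  r2, r0, #61 → r2=0xc1
body[1] xor  r4, r3, r2 → r4=0xea
body[2] xor  r3, r2, r3 → r3=0xea
body[3] add  r0, r4, r4 → r0=0xd4
body[4] mov  r0, r2 → r0=0xc1
epilogue: pop r4=0x56, sp=0xc3
epilogue: pop r3=0x2b, sp=0xc4
r0 is caller-saved → body value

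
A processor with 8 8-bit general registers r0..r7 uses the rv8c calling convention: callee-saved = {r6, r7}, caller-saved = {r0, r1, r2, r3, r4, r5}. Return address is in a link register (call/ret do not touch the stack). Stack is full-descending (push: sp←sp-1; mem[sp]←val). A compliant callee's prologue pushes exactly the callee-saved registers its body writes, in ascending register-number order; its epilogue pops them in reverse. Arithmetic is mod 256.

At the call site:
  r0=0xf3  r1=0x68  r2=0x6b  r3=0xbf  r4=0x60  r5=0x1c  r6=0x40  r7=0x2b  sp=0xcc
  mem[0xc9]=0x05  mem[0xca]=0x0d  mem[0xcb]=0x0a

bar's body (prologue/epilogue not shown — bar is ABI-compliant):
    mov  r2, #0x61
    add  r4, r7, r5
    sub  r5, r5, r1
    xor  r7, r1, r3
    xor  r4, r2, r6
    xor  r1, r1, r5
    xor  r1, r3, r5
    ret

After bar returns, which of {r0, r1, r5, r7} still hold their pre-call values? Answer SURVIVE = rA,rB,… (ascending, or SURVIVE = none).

prologue: push r7 → mem[0xcb]=0x2b, sp=0xcb
body[0] mov  r2, #0x61 → r2=0x61
body[1] add  r4, r7, r5 → r4=0x47
body[2] sub  r5, r5, r1 → r5=0xb4
body[3] xor  r7, r1, r3 → r7=0xd7
body[4] xor  r4, r2, r6 → r4=0x21
body[5] xor  r1, r1, r5 → r1=0xdc
body[6] xor  r1, r3, r5 → r1=0x0b
epilogue: pop r7=0x2b, sp=0xcc
r0: caller-saved, written=False
r1: caller-saved, written=True
r5: caller-saved, written=True
r7: callee-saved, written=True

SURVIVE = r0,r7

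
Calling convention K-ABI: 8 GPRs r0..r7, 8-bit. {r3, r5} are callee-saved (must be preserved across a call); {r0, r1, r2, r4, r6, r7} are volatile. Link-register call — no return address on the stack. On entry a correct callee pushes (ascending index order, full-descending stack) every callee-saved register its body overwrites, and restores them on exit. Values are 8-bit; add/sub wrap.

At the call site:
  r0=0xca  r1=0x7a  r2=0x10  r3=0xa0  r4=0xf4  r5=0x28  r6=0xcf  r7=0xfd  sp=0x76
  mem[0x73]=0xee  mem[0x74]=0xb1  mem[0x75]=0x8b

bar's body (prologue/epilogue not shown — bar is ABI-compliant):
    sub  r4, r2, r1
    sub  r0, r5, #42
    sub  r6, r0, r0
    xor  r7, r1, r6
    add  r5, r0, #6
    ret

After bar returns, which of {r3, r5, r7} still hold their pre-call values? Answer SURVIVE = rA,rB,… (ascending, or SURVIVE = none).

SURVIVE = r3,r5

prologue: push r5 -> mem[0x75]=0x28, sp=0x75
body[0] sub  r4, r2, r1 -> r4=0x96
body[1] sub  r0, r5, #42 -> r0=0xfe
body[2] sub  r6, r0, r0 -> r6=0x00
body[3] xor  r7, r1, r6 -> r7=0x7a
body[4] add  r5, r0, #6 -> r5=0x04
epilogue: pop r5=0x28, sp=0x76
r3: callee-saved, written=False
r5: callee-saved, written=True
r7: caller-saved, written=True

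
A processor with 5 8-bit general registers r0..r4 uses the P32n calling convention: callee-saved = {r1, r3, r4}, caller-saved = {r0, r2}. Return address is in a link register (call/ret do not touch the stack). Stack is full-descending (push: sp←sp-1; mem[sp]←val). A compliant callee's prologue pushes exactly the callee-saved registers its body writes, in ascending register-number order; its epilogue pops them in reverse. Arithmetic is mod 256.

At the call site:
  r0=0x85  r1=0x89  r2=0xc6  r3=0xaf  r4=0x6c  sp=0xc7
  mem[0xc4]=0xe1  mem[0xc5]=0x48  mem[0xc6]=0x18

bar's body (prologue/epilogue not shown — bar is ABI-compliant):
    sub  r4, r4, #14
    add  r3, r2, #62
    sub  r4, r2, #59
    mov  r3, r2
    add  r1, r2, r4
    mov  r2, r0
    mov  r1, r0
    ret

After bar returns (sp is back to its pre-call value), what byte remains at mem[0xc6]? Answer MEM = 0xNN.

prologue: push r1 → mem[0xc6]=0x89, sp=0xc6
prologue: push r3 → mem[0xc5]=0xaf, sp=0xc5
prologue: push r4 → mem[0xc4]=0x6c, sp=0xc4
body[0] sub  r4, r4, #14 → r4=0x5e
body[1] add  r3, r2, #62 → r3=0x04
body[2] sub  r4, r2, #59 → r4=0x8b
body[3] mov  r3, r2 → r3=0xc6
body[4] add  r1, r2, r4 → r1=0x51
body[5] mov  r2, r0 → r2=0x85
body[6] mov  r1, r0 → r1=0x85
epilogue: pop r4=0x6c, sp=0xc5
epilogue: pop r3=0xaf, sp=0xc6
epilogue: pop r1=0x89, sp=0xc7
prologue pushed ['r1', 'r3', 'r4'] at ['0xc6', '0xc5', '0xc4']

MEM = 0x89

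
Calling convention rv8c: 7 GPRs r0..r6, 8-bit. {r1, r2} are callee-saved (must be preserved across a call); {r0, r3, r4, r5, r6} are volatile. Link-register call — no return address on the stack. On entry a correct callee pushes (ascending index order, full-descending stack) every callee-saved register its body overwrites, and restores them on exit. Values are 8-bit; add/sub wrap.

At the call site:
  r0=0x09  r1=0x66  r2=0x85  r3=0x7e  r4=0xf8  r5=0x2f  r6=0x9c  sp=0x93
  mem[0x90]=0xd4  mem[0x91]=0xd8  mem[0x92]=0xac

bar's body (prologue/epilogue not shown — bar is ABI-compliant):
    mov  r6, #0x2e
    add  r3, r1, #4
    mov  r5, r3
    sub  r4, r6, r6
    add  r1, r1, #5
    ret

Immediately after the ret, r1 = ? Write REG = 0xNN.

prologue: push r1 → mem[0x92]=0x66, sp=0x92
body[0] mov  r6, #0x2e → r6=0x2e
body[1] add  r3, r1, #4 → r3=0x6a
body[2] mov  r5, r3 → r5=0x6a
body[3] sub  r4, r6, r6 → r4=0x00
body[4] add  r1, r1, #5 → r1=0x6b
epilogue: pop r1=0x66, sp=0x93
r1 is callee-saved → restored

REG = 0x66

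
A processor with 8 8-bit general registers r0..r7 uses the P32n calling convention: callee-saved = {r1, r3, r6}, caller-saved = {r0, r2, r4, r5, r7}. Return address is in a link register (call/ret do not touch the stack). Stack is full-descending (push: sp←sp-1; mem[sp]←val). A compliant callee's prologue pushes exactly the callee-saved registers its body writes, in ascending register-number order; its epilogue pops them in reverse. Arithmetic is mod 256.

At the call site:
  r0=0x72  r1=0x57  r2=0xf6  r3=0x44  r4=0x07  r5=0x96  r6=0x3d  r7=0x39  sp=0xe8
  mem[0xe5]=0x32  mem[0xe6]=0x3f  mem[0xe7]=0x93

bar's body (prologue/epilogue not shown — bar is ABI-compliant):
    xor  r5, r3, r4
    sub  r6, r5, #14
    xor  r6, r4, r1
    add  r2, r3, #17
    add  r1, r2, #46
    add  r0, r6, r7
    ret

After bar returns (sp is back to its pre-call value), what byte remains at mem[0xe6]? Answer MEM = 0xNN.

MEM = 0x3d

prologue: push r1 → mem[0xe7]=0x57, sp=0xe7
prologue: push r6 → mem[0xe6]=0x3d, sp=0xe6
body[0] xor  r5, r3, r4 → r5=0x43
body[1] sub  r6, r5, #14 → r6=0x35
body[2] xor  r6, r4, r1 → r6=0x50
body[3] add  r2, r3, #17 → r2=0x55
body[4] add  r1, r2, #46 → r1=0x83
body[5] add  r0, r6, r7 → r0=0x89
epilogue: pop r6=0x3d, sp=0xe7
epilogue: pop r1=0x57, sp=0xe8
prologue pushed ['r1', 'r6'] at ['0xe7', '0xe6']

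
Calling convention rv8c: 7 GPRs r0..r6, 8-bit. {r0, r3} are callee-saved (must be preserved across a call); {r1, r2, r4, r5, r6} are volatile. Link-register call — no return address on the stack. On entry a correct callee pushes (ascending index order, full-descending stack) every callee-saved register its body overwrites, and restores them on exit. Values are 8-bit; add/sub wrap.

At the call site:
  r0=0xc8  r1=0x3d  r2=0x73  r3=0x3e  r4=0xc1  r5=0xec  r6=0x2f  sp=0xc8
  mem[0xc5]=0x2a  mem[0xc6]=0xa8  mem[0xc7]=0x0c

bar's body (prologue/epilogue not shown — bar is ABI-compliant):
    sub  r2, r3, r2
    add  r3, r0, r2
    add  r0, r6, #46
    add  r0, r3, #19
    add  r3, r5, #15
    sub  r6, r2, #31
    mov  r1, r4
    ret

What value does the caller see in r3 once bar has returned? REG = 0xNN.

REG = 0x3e

prologue: push r0 -> mem[0xc7]=0xc8, sp=0xc7
prologue: push r3 -> mem[0xc6]=0x3e, sp=0xc6
body[0] sub  r2, r3, r2 -> r2=0xcb
body[1] add  r3, r0, r2 -> r3=0x93
body[2] add  r0, r6, #46 -> r0=0x5d
body[3] add  r0, r3, #19 -> r0=0xa6
body[4] add  r3, r5, #15 -> r3=0xfb
body[5] sub  r6, r2, #31 -> r6=0xac
body[6] mov  r1, r4 -> r1=0xc1
epilogue: pop r3=0x3e, sp=0xc7
epilogue: pop r0=0xc8, sp=0xc8
r3 is callee-saved -> restored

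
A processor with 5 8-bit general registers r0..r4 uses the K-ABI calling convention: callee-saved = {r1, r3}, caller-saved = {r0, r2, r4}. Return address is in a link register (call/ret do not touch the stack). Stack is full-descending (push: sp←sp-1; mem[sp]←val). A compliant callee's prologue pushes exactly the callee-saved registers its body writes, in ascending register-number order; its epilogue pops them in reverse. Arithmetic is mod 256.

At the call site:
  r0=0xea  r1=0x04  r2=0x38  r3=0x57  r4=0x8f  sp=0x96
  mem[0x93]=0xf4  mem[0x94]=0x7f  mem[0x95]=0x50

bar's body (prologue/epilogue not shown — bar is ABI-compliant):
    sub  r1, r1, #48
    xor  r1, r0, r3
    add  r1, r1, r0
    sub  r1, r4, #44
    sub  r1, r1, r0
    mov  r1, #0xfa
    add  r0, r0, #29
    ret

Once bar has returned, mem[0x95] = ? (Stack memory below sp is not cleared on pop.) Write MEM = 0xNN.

MEM = 0x04

prologue: push r1 → mem[0x95]=0x04, sp=0x95
body[0] sub  r1, r1, #48 → r1=0xd4
body[1] xor  r1, r0, r3 → r1=0xbd
body[2] add  r1, r1, r0 → r1=0xa7
body[3] sub  r1, r4, #44 → r1=0x63
body[4] sub  r1, r1, r0 → r1=0x79
body[5] mov  r1, #0xfa → r1=0xfa
body[6] add  r0, r0, #29 → r0=0x07
epilogue: pop r1=0x04, sp=0x96
prologue pushed ['r1'] at ['0x95']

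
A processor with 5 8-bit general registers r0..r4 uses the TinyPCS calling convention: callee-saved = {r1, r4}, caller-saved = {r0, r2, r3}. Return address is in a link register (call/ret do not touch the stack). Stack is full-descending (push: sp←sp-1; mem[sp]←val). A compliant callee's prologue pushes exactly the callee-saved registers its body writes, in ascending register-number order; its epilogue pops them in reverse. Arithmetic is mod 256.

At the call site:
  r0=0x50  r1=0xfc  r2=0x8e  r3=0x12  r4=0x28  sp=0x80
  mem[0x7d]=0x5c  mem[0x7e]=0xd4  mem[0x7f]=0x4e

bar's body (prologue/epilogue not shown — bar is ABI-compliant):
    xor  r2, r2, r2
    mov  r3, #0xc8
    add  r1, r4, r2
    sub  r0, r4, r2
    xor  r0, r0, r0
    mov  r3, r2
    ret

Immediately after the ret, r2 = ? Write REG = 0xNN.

prologue: push r1 -> mem[0x7f]=0xfc, sp=0x7f
body[0] xor  r2, r2, r2 -> r2=0x00
body[1] mov  r3, #0xc8 -> r3=0xc8
body[2] add  r1, r4, r2 -> r1=0x28
body[3] sub  r0, r4, r2 -> r0=0x28
body[4] xor  r0, r0, r0 -> r0=0x00
body[5] mov  r3, r2 -> r3=0x00
epilogue: pop r1=0xfc, sp=0x80
r2 is caller-saved -> body value

REG = 0x00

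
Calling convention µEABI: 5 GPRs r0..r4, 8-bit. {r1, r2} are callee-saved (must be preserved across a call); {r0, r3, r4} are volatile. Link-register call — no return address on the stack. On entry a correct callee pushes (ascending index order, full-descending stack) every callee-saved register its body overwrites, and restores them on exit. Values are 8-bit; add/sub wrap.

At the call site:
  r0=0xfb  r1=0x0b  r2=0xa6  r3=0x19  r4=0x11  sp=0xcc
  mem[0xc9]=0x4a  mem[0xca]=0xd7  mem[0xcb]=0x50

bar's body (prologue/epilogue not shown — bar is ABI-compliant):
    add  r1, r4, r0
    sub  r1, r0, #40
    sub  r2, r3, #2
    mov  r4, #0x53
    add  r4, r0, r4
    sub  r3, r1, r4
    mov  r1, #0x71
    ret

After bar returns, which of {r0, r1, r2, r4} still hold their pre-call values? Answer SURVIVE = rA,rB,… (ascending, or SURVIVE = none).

SURVIVE = r0,r1,r2

prologue: push r1 -> mem[0xcb]=0x0b, sp=0xcb
prologue: push r2 -> mem[0xca]=0xa6, sp=0xca
body[0] add  r1, r4, r0 -> r1=0x0c
body[1] sub  r1, r0, #40 -> r1=0xd3
body[2] sub  r2, r3, #2 -> r2=0x17
body[3] mov  r4, #0x53 -> r4=0x53
body[4] add  r4, r0, r4 -> r4=0x4e
body[5] sub  r3, r1, r4 -> r3=0x85
body[6] mov  r1, #0x71 -> r1=0x71
epilogue: pop r2=0xa6, sp=0xcb
epilogue: pop r1=0x0b, sp=0xcc
r0: caller-saved, written=False
r1: callee-saved, written=True
r2: callee-saved, written=True
r4: caller-saved, written=True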